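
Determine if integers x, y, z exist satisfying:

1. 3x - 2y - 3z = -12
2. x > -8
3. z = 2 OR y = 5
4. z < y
Yes

Take x = 2, y = 6, z = 2. Substituting into each constraint:
  (1) 3(2) - 2(6) - 3(2) = -12 ✓
  (2) 2 > -8 ✓
  (3) z = 2, target 2 ✓ (first branch holds)
  (4) 2 < 6 ✓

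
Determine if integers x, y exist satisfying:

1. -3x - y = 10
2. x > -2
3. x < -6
No

A contradictory subset is {x > -2, x < -6}. No integer assignment can satisfy these jointly:

  - x > -2: bounds one variable relative to a constant
  - x < -6: bounds one variable relative to a constant

Direct contradiction: the bounds on x require x ≥ -1 and x ≤ -7 simultaneously, which is empty.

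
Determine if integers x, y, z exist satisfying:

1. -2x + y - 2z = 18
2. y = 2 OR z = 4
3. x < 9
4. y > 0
Yes

Take x = 0, y = 2, z = -8. Substituting into each constraint:
  (1) -2(0) + 2 - 2(-8) = 18 ✓
  (2) y = 2, target 2 ✓ (first branch holds)
  (3) 0 < 9 ✓
  (4) 2 > 0 ✓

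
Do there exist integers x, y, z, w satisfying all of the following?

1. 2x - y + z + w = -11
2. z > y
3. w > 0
Yes

Take x = -7, y = -1, z = 0, w = 2. Substituting into each constraint:
  (1) 2(-7) + 1 + 0 + 2 = -11 ✓
  (2) 0 > -1 ✓
  (3) 2 > 0 ✓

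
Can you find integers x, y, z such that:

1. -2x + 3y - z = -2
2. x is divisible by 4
Yes

Take x = 0, y = 0, z = 2. Substituting into each constraint:
  (1) -2(0) + 3(0) + (-2) = -2 ✓
  (2) 0 = 4 × 0, remainder 0 ✓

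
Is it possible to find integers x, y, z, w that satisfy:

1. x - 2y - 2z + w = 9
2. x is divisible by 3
Yes

Take x = 0, y = -4, z = 0, w = 1. Substituting into each constraint:
  (1) 0 - 2(-4) - 2(0) + 1 = 9 ✓
  (2) 0 = 3 × 0, remainder 0 ✓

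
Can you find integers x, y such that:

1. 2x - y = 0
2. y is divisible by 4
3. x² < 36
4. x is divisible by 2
Yes

Take x = 0, y = 0. Substituting into each constraint:
  (1) 2(0) + 0 = 0 ✓
  (2) 0 = 4 × 0, remainder 0 ✓
  (3) x² = (0)² = 0, and 0 < 36 ✓
  (4) 0 = 2 × 0, remainder 0 ✓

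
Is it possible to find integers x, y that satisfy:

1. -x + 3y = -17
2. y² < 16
Yes

Take x = 17, y = 0. Substituting into each constraint:
  (1) (-17) + 3(0) = -17 ✓
  (2) y² = (0)² = 0, and 0 < 16 ✓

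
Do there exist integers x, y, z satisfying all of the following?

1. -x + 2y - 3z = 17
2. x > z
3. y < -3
Yes

Take x = -6, y = -5, z = -7. Substituting into each constraint:
  (1) 6 + 2(-5) - 3(-7) = 17 ✓
  (2) -6 > -7 ✓
  (3) -5 < -3 ✓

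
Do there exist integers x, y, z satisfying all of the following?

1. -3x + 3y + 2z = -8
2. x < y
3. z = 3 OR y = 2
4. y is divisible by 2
Yes

Take x = 0, y = 2, z = -7. Substituting into each constraint:
  (1) -3(0) + 3(2) + 2(-7) = -8 ✓
  (2) 0 < 2 ✓
  (3) y = 2, target 2 ✓ (second branch holds)
  (4) 2 = 2 × 1, remainder 0 ✓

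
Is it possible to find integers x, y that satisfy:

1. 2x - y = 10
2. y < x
Yes

Take x = 5, y = 0. Substituting into each constraint:
  (1) 2(5) + 0 = 10 ✓
  (2) 0 < 5 ✓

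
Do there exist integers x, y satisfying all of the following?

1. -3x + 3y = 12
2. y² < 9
Yes

Take x = -4, y = 0. Substituting into each constraint:
  (1) -3(-4) + 3(0) = 12 ✓
  (2) y² = (0)² = 0, and 0 < 9 ✓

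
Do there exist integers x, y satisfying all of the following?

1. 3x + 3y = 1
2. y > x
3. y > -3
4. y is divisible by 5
No

Even the single constraint (3x + 3y = 1) is infeasible over the integers.

  - 3x + 3y = 1: every term on the left is divisible by 3, so the LHS ≡ 0 (mod 3), but the RHS 1 is not — no integer solution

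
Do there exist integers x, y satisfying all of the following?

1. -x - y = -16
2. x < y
Yes

Take x = 0, y = 16. Substituting into each constraint:
  (1) 0 + (-16) = -16 ✓
  (2) 0 < 16 ✓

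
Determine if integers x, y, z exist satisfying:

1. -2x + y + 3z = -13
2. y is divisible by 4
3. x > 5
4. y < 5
Yes

Take x = 8, y = 0, z = 1. Substituting into each constraint:
  (1) -2(8) + 0 + 3(1) = -13 ✓
  (2) 0 = 4 × 0, remainder 0 ✓
  (3) 8 > 5 ✓
  (4) 0 < 5 ✓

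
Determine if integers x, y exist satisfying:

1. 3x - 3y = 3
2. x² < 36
Yes

Take x = 0, y = -1. Substituting into each constraint:
  (1) 3(0) - 3(-1) = 3 ✓
  (2) x² = (0)² = 0, and 0 < 36 ✓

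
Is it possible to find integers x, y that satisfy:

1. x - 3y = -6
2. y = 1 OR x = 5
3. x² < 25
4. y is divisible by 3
No

A contradictory subset is {y = 1 OR x = 5, x² < 25, y is divisible by 3}. No integer assignment can satisfy these jointly:

  - y = 1 OR x = 5: forces a choice: either y = 1 or x = 5
  - x² < 25: restricts x to |x| ≤ 4
  - y is divisible by 3: restricts y to multiples of 3

Split on the disjunction (y = 1 OR x = 5):
  • If y = 1: this contradicts the divisibility constraint — 1 is not a multiple of 3.
  • If x = 5: this contradicts x² < 25, which requires |x| ≤ 4.
Both branches are infeasible, so the system has no integer solution.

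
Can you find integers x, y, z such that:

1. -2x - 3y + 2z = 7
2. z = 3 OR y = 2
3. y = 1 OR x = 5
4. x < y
Yes

Take x = -2, y = 1, z = 3. Substituting into each constraint:
  (1) -2(-2) - 3(1) + 2(3) = 7 ✓
  (2) z = 3, target 3 ✓ (first branch holds)
  (3) y = 1, target 1 ✓ (first branch holds)
  (4) -2 < 1 ✓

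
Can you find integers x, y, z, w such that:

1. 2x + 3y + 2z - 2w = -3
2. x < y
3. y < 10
Yes

Take x = 0, y = 1, z = -3, w = 0. Substituting into each constraint:
  (1) 2(0) + 3(1) + 2(-3) - 2(0) = -3 ✓
  (2) 0 < 1 ✓
  (3) 1 < 10 ✓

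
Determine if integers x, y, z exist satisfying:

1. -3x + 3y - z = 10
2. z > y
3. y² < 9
Yes

Take x = -3, y = 1, z = 2. Substituting into each constraint:
  (1) -3(-3) + 3(1) + (-2) = 10 ✓
  (2) 2 > 1 ✓
  (3) y² = (1)² = 1, and 1 < 9 ✓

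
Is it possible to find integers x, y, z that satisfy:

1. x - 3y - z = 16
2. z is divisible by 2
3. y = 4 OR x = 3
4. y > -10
Yes

Take x = 3, y = -3, z = -4. Substituting into each constraint:
  (1) 3 - 3(-3) + 4 = 16 ✓
  (2) -4 = 2 × -2, remainder 0 ✓
  (3) x = 3, target 3 ✓ (second branch holds)
  (4) -3 > -10 ✓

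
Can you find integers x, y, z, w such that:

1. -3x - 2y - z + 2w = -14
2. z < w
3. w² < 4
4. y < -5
Yes

Take x = 9, y = -6, z = -1, w = 0. Substituting into each constraint:
  (1) -3(9) - 2(-6) + 1 + 2(0) = -14 ✓
  (2) -1 < 0 ✓
  (3) w² = (0)² = 0, and 0 < 4 ✓
  (4) -6 < -5 ✓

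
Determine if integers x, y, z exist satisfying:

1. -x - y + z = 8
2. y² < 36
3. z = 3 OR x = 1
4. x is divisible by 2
Yes

Take x = 0, y = -5, z = 3. Substituting into each constraint:
  (1) 0 + 5 + 3 = 8 ✓
  (2) y² = (-5)² = 25, and 25 < 36 ✓
  (3) z = 3, target 3 ✓ (first branch holds)
  (4) 0 = 2 × 0, remainder 0 ✓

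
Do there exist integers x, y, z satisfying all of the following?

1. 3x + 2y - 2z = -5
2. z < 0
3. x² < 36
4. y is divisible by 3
Yes

Take x = -3, y = 0, z = -2. Substituting into each constraint:
  (1) 3(-3) + 2(0) - 2(-2) = -5 ✓
  (2) -2 < 0 ✓
  (3) x² = (-3)² = 9, and 9 < 36 ✓
  (4) 0 = 3 × 0, remainder 0 ✓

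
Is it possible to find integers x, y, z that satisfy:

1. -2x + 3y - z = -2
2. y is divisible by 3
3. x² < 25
Yes

Take x = 0, y = 0, z = 2. Substituting into each constraint:
  (1) -2(0) + 3(0) + (-2) = -2 ✓
  (2) 0 = 3 × 0, remainder 0 ✓
  (3) x² = (0)² = 0, and 0 < 25 ✓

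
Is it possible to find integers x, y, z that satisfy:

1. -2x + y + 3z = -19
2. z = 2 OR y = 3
Yes

Take x = 15, y = 5, z = 2. Substituting into each constraint:
  (1) -2(15) + 5 + 3(2) = -19 ✓
  (2) z = 2, target 2 ✓ (first branch holds)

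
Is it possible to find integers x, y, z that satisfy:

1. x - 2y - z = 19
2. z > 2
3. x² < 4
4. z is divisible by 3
Yes

Take x = 0, y = -11, z = 3. Substituting into each constraint:
  (1) 0 - 2(-11) + (-3) = 19 ✓
  (2) 3 > 2 ✓
  (3) x² = (0)² = 0, and 0 < 4 ✓
  (4) 3 = 3 × 1, remainder 0 ✓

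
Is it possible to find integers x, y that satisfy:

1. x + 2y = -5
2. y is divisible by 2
Yes

Take x = -5, y = 0. Substituting into each constraint:
  (1) (-5) + 2(0) = -5 ✓
  (2) 0 = 2 × 0, remainder 0 ✓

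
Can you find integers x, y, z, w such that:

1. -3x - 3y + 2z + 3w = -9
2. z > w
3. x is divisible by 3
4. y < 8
Yes

Take x = 0, y = 2, z = 0, w = -1. Substituting into each constraint:
  (1) -3(0) - 3(2) + 2(0) + 3(-1) = -9 ✓
  (2) 0 > -1 ✓
  (3) 0 = 3 × 0, remainder 0 ✓
  (4) 2 < 8 ✓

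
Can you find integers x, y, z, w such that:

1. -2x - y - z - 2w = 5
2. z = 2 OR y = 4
Yes

Take x = -3, y = -1, z = 2, w = 0. Substituting into each constraint:
  (1) -2(-3) + 1 + (-2) - 2(0) = 5 ✓
  (2) z = 2, target 2 ✓ (first branch holds)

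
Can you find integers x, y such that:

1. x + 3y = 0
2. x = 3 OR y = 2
Yes

Take x = -6, y = 2. Substituting into each constraint:
  (1) (-6) + 3(2) = 0 ✓
  (2) y = 2, target 2 ✓ (second branch holds)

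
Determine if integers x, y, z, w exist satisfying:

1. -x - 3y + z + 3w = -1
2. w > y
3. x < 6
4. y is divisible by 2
Yes

Take x = 4, y = 0, z = 0, w = 1. Substituting into each constraint:
  (1) (-4) - 3(0) + 0 + 3(1) = -1 ✓
  (2) 1 > 0 ✓
  (3) 4 < 6 ✓
  (4) 0 = 2 × 0, remainder 0 ✓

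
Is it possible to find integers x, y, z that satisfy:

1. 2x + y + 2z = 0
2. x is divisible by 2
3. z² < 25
Yes

Take x = 0, y = 0, z = 0. Substituting into each constraint:
  (1) 2(0) + 0 + 2(0) = 0 ✓
  (2) 0 = 2 × 0, remainder 0 ✓
  (3) z² = (0)² = 0, and 0 < 25 ✓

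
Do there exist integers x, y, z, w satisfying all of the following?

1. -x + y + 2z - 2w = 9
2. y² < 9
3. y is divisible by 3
Yes

Take x = 1, y = 0, z = 5, w = 0. Substituting into each constraint:
  (1) (-1) + 0 + 2(5) - 2(0) = 9 ✓
  (2) y² = (0)² = 0, and 0 < 9 ✓
  (3) 0 = 3 × 0, remainder 0 ✓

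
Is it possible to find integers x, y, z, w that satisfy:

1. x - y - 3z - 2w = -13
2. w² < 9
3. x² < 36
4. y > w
Yes

Take x = 0, y = 0, z = 5, w = -1. Substituting into each constraint:
  (1) 0 + 0 - 3(5) - 2(-1) = -13 ✓
  (2) w² = (-1)² = 1, and 1 < 9 ✓
  (3) x² = (0)² = 0, and 0 < 36 ✓
  (4) 0 > -1 ✓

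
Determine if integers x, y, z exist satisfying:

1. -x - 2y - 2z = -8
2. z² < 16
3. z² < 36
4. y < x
Yes

Take x = 4, y = 2, z = 0. Substituting into each constraint:
  (1) (-4) - 2(2) - 2(0) = -8 ✓
  (2) z² = (0)² = 0, and 0 < 16 ✓
  (3) z² = (0)² = 0, and 0 < 36 ✓
  (4) 2 < 4 ✓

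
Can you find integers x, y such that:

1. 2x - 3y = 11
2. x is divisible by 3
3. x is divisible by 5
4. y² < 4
No

A contradictory subset is {2x - 3y = 11, x is divisible by 3}. No integer assignment can satisfy these jointly:

  - 2x - 3y = 11: is a linear equation tying the variables together
  - x is divisible by 3: restricts x to multiples of 3

Modular obstruction: writing x = 3x', every remaining term of the linear equation is divisible by 3, so the left side is ≡ 0 (mod 3); but the right side 11 ≡ 2 (mod 3). No integers can satisfy it.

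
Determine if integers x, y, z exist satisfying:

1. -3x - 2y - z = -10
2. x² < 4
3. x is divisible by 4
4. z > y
Yes

Take x = 0, y = 3, z = 4. Substituting into each constraint:
  (1) -3(0) - 2(3) + (-4) = -10 ✓
  (2) x² = (0)² = 0, and 0 < 4 ✓
  (3) 0 = 4 × 0, remainder 0 ✓
  (4) 4 > 3 ✓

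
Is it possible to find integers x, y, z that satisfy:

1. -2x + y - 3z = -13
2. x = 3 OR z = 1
Yes

Take x = 2, y = -6, z = 1. Substituting into each constraint:
  (1) -2(2) + (-6) - 3(1) = -13 ✓
  (2) z = 1, target 1 ✓ (second branch holds)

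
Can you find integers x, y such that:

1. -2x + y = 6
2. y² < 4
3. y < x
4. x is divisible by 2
No

A contradictory subset is {-2x + y = 6, y² < 4, y < x}. No integer assignment can satisfy these jointly:

  - -2x + y = 6: is a linear equation tying the variables together
  - y² < 4: restricts y to |y| ≤ 1
  - y < x: bounds one variable relative to another variable

Propagating the comparison: x > y and y ≥ -1 give x ≥ 0. Range argument: with x ∈ [0, ∞], y ∈ [-1, 1], the left side of the equation is at most 1, but the right side is 6 > 1. No integer solution exists.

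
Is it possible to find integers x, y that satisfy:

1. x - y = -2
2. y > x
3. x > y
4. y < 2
No

A contradictory subset is {y > x, x > y}. No integer assignment can satisfy these jointly:

  - y > x: bounds one variable relative to another variable
  - x > y: bounds one variable relative to another variable

Direct contradiction: y > x and x > y cannot both hold.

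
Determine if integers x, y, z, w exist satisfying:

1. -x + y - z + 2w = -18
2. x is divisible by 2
Yes

Take x = 0, y = -18, z = 0, w = 0. Substituting into each constraint:
  (1) 0 + (-18) + 0 + 2(0) = -18 ✓
  (2) 0 = 2 × 0, remainder 0 ✓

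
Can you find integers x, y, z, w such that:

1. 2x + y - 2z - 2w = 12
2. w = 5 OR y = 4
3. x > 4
Yes

Take x = 10, y = 4, z = 0, w = 6. Substituting into each constraint:
  (1) 2(10) + 4 - 2(0) - 2(6) = 12 ✓
  (2) y = 4, target 4 ✓ (second branch holds)
  (3) 10 > 4 ✓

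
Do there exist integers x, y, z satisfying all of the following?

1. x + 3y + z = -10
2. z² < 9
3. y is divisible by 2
Yes

Take x = -10, y = 0, z = 0. Substituting into each constraint:
  (1) (-10) + 3(0) + 0 = -10 ✓
  (2) z² = (0)² = 0, and 0 < 9 ✓
  (3) 0 = 2 × 0, remainder 0 ✓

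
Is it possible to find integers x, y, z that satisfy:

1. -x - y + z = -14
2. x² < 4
Yes

Take x = 0, y = 14, z = 0. Substituting into each constraint:
  (1) 0 + (-14) + 0 = -14 ✓
  (2) x² = (0)² = 0, and 0 < 4 ✓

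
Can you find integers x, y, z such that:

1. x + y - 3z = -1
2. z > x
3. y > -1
Yes

Take x = -1, y = 0, z = 0. Substituting into each constraint:
  (1) (-1) + 0 - 3(0) = -1 ✓
  (2) 0 > -1 ✓
  (3) 0 > -1 ✓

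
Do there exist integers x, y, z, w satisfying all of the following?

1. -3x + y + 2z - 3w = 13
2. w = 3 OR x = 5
Yes

Take x = 5, y = -2, z = 0, w = -10. Substituting into each constraint:
  (1) -3(5) + (-2) + 2(0) - 3(-10) = 13 ✓
  (2) x = 5, target 5 ✓ (second branch holds)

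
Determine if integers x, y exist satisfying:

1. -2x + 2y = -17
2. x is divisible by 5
No

Even the single constraint (-2x + 2y = -17) is infeasible over the integers.

  - -2x + 2y = -17: every term on the left is divisible by 2, so the LHS ≡ 0 (mod 2), but the RHS -17 is not — no integer solution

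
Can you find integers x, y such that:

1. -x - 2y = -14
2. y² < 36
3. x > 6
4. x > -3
Yes

Take x = 14, y = 0. Substituting into each constraint:
  (1) (-14) - 2(0) = -14 ✓
  (2) y² = (0)² = 0, and 0 < 36 ✓
  (3) 14 > 6 ✓
  (4) 14 > -3 ✓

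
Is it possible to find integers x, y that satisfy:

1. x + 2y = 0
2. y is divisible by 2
Yes

Take x = 0, y = 0. Substituting into each constraint:
  (1) 0 + 2(0) = 0 ✓
  (2) 0 = 2 × 0, remainder 0 ✓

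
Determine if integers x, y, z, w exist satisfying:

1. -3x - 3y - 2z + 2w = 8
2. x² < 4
Yes

Take x = 0, y = -4, z = 2, w = 0. Substituting into each constraint:
  (1) -3(0) - 3(-4) - 2(2) + 2(0) = 8 ✓
  (2) x² = (0)² = 0, and 0 < 4 ✓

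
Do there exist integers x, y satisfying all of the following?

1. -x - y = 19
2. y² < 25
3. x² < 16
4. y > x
No

The full constraint system is jointly infeasible over the integers. Each constraint and what it forces:

  - -x - y = 19: is a linear equation tying the variables together
  - y² < 25: restricts y to |y| ≤ 4
  - x² < 16: restricts x to |x| ≤ 3
  - y > x: bounds one variable relative to another variable

Range argument: with x ∈ [-3, 3], y ∈ [-4, 4], the left side of the equation is at most 7, but the right side is 19 > 7. No integer solution exists.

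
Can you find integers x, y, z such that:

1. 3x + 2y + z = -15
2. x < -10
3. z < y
Yes

Take x = -11, y = 7, z = 4. Substituting into each constraint:
  (1) 3(-11) + 2(7) + 4 = -15 ✓
  (2) -11 < -10 ✓
  (3) 4 < 7 ✓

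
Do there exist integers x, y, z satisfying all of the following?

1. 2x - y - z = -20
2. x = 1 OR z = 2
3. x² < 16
Yes

Take x = 0, y = 18, z = 2. Substituting into each constraint:
  (1) 2(0) + (-18) + (-2) = -20 ✓
  (2) z = 2, target 2 ✓ (second branch holds)
  (3) x² = (0)² = 0, and 0 < 16 ✓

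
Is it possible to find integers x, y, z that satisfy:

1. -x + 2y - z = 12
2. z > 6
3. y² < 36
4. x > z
No

The full constraint system is jointly infeasible over the integers. Each constraint and what it forces:

  - -x + 2y - z = 12: is a linear equation tying the variables together
  - z > 6: bounds one variable relative to a constant
  - y² < 36: restricts y to |y| ≤ 5
  - x > z: bounds one variable relative to another variable

Propagating the comparison: x > z and z ≥ 7 give x ≥ 8. Range argument: with x ∈ [8, ∞], y ∈ [-5, 5], z ∈ [7, ∞], the left side of the equation is at most -5, but the right side is 12 > -5. No integer solution exists.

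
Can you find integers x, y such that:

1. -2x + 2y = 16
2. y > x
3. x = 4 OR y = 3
Yes

Take x = -5, y = 3. Substituting into each constraint:
  (1) -2(-5) + 2(3) = 16 ✓
  (2) 3 > -5 ✓
  (3) y = 3, target 3 ✓ (second branch holds)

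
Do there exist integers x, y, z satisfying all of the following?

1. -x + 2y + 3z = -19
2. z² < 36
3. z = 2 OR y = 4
Yes

Take x = -1, y = -13, z = 2. Substituting into each constraint:
  (1) 1 + 2(-13) + 3(2) = -19 ✓
  (2) z² = (2)² = 4, and 4 < 36 ✓
  (3) z = 2, target 2 ✓ (first branch holds)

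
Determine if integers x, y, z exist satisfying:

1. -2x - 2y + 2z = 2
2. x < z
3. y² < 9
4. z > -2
Yes

Take x = 0, y = 0, z = 1. Substituting into each constraint:
  (1) -2(0) - 2(0) + 2(1) = 2 ✓
  (2) 0 < 1 ✓
  (3) y² = (0)² = 0, and 0 < 9 ✓
  (4) 1 > -2 ✓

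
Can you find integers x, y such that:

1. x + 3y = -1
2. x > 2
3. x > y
Yes

Take x = 5, y = -2. Substituting into each constraint:
  (1) 5 + 3(-2) = -1 ✓
  (2) 5 > 2 ✓
  (3) 5 > -2 ✓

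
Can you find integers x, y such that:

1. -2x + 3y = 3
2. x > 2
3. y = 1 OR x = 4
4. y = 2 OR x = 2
No

A contradictory subset is {-2x + 3y = 3, x > 2, y = 2 OR x = 2}. No integer assignment can satisfy these jointly:

  - -2x + 3y = 3: is a linear equation tying the variables together
  - x > 2: bounds one variable relative to a constant
  - y = 2 OR x = 2: forces a choice: either y = 2 or x = 2

Split on the disjunction (y = 2 OR x = 2):
  • If y = 2: with y = 2, every remaining term of the linear equation is divisible by 2, so the left side is ≡ 0 (mod 2); but the right side -3 ≡ 1 (mod 2). No integers can satisfy it.
  • If x = 2: this contradicts the bound x ≥ 3.
Both branches are infeasible, so the system has no integer solution.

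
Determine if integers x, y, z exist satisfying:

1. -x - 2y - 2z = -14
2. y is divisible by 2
Yes

Take x = 0, y = 0, z = 7. Substituting into each constraint:
  (1) 0 - 2(0) - 2(7) = -14 ✓
  (2) 0 = 2 × 0, remainder 0 ✓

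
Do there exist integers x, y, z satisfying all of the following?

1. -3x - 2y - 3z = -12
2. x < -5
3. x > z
Yes

Take x = -6, y = 27, z = -8. Substituting into each constraint:
  (1) -3(-6) - 2(27) - 3(-8) = -12 ✓
  (2) -6 < -5 ✓
  (3) -6 > -8 ✓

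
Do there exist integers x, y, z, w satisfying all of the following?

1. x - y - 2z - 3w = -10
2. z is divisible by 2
Yes

Take x = -10, y = 0, z = 0, w = 0. Substituting into each constraint:
  (1) (-10) + 0 - 2(0) - 3(0) = -10 ✓
  (2) 0 = 2 × 0, remainder 0 ✓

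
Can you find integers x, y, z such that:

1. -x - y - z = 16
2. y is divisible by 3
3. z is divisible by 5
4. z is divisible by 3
Yes

Take x = -16, y = 0, z = 0. Substituting into each constraint:
  (1) 16 + 0 + 0 = 16 ✓
  (2) 0 = 3 × 0, remainder 0 ✓
  (3) 0 = 5 × 0, remainder 0 ✓
  (4) 0 = 3 × 0, remainder 0 ✓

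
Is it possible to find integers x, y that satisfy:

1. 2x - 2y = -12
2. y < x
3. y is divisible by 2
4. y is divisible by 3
No

A contradictory subset is {2x - 2y = -12, y < x}. No integer assignment can satisfy these jointly:

  - 2x - 2y = -12: is a linear equation tying the variables together
  - y < x: bounds one variable relative to another variable

From the equation, x − y = -6, i.e. x − y = -6; but x > y requires x − y ≥ 1. Contradiction.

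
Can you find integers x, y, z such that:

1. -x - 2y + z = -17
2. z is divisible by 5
Yes

Take x = 1, y = 8, z = 0. Substituting into each constraint:
  (1) (-1) - 2(8) + 0 = -17 ✓
  (2) 0 = 5 × 0, remainder 0 ✓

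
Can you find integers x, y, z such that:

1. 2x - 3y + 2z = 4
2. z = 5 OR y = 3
Yes

Take x = 0, y = 2, z = 5. Substituting into each constraint:
  (1) 2(0) - 3(2) + 2(5) = 4 ✓
  (2) z = 5, target 5 ✓ (first branch holds)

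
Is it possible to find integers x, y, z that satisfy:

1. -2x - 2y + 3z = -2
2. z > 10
Yes

Take x = 0, y = 19, z = 12. Substituting into each constraint:
  (1) -2(0) - 2(19) + 3(12) = -2 ✓
  (2) 12 > 10 ✓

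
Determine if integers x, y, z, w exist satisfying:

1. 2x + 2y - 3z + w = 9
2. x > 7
Yes

Take x = 8, y = -2, z = 1, w = 0. Substituting into each constraint:
  (1) 2(8) + 2(-2) - 3(1) + 0 = 9 ✓
  (2) 8 > 7 ✓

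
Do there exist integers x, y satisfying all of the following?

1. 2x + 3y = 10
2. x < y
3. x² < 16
Yes

Take x = -1, y = 4. Substituting into each constraint:
  (1) 2(-1) + 3(4) = 10 ✓
  (2) -1 < 4 ✓
  (3) x² = (-1)² = 1, and 1 < 16 ✓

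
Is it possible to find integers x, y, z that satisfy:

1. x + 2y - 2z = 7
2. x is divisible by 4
No

The full constraint system is jointly infeasible over the integers. Each constraint and what it forces:

  - x + 2y - 2z = 7: is a linear equation tying the variables together
  - x is divisible by 4: restricts x to multiples of 4

Modular obstruction: writing x = 4x', every remaining term of the linear equation is divisible by 2, so the left side is ≡ 0 (mod 2); but the right side 7 ≡ 1 (mod 2). No integers can satisfy it.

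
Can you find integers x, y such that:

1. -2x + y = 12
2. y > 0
Yes

Take x = -5, y = 2. Substituting into each constraint:
  (1) -2(-5) + 2 = 12 ✓
  (2) 2 > 0 ✓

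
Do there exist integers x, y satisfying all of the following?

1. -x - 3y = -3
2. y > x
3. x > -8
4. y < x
No

A contradictory subset is {y > x, y < x}. No integer assignment can satisfy these jointly:

  - y > x: bounds one variable relative to another variable
  - y < x: bounds one variable relative to another variable

Direct contradiction: y > x and x > y cannot both hold.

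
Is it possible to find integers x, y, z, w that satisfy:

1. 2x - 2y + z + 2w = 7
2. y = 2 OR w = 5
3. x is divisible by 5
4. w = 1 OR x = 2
Yes

Take x = 5, y = 2, z = -1, w = 1. Substituting into each constraint:
  (1) 2(5) - 2(2) + (-1) + 2(1) = 7 ✓
  (2) y = 2, target 2 ✓ (first branch holds)
  (3) 5 = 5 × 1, remainder 0 ✓
  (4) w = 1, target 1 ✓ (first branch holds)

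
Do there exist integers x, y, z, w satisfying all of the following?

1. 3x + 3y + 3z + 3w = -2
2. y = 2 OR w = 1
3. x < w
No

Even the single constraint (3x + 3y + 3z + 3w = -2) is infeasible over the integers.

  - 3x + 3y + 3z + 3w = -2: every term on the left is divisible by 3, so the LHS ≡ 0 (mod 3), but the RHS -2 is not — no integer solution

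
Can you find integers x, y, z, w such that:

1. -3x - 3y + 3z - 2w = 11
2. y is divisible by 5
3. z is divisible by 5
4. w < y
Yes

Take x = -3, y = 0, z = 0, w = -1. Substituting into each constraint:
  (1) -3(-3) - 3(0) + 3(0) - 2(-1) = 11 ✓
  (2) 0 = 5 × 0, remainder 0 ✓
  (3) 0 = 5 × 0, remainder 0 ✓
  (4) -1 < 0 ✓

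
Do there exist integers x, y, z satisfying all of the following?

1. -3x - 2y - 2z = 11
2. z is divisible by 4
Yes

Take x = -5, y = 2, z = 0. Substituting into each constraint:
  (1) -3(-5) - 2(2) - 2(0) = 11 ✓
  (2) 0 = 4 × 0, remainder 0 ✓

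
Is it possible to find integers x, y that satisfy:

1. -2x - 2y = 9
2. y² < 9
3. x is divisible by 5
No

Even the single constraint (-2x - 2y = 9) is infeasible over the integers.

  - -2x - 2y = 9: every term on the left is divisible by 2, so the LHS ≡ 0 (mod 2), but the RHS 9 is not — no integer solution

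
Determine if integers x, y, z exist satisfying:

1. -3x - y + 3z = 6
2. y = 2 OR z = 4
Yes

Take x = 1, y = 3, z = 4. Substituting into each constraint:
  (1) -3(1) + (-3) + 3(4) = 6 ✓
  (2) z = 4, target 4 ✓ (second branch holds)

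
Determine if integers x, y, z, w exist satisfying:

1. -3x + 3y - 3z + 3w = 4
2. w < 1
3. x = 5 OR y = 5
No

Even the single constraint (-3x + 3y - 3z + 3w = 4) is infeasible over the integers.

  - -3x + 3y - 3z + 3w = 4: every term on the left is divisible by 3, so the LHS ≡ 0 (mod 3), but the RHS 4 is not — no integer solution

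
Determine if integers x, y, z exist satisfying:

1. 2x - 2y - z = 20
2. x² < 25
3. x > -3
Yes

Take x = 0, y = 0, z = -20. Substituting into each constraint:
  (1) 2(0) - 2(0) + 20 = 20 ✓
  (2) x² = (0)² = 0, and 0 < 25 ✓
  (3) 0 > -3 ✓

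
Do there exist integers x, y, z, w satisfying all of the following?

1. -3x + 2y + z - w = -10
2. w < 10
Yes

Take x = 4, y = 0, z = 2, w = 0. Substituting into each constraint:
  (1) -3(4) + 2(0) + 2 + 0 = -10 ✓
  (2) 0 < 10 ✓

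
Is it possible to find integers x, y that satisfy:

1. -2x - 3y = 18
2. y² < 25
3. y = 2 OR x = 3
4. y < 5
Yes

Take x = -12, y = 2. Substituting into each constraint:
  (1) -2(-12) - 3(2) = 18 ✓
  (2) y² = (2)² = 4, and 4 < 25 ✓
  (3) y = 2, target 2 ✓ (first branch holds)
  (4) 2 < 5 ✓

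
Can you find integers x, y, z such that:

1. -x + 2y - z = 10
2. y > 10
Yes

Take x = 0, y = 11, z = 12. Substituting into each constraint:
  (1) 0 + 2(11) + (-12) = 10 ✓
  (2) 11 > 10 ✓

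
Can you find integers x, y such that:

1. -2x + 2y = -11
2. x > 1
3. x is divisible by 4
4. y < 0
No

Even the single constraint (-2x + 2y = -11) is infeasible over the integers.

  - -2x + 2y = -11: every term on the left is divisible by 2, so the LHS ≡ 0 (mod 2), but the RHS -11 is not — no integer solution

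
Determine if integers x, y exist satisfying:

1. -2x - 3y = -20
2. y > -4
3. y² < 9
Yes

Take x = 10, y = 0. Substituting into each constraint:
  (1) -2(10) - 3(0) = -20 ✓
  (2) 0 > -4 ✓
  (3) y² = (0)² = 0, and 0 < 9 ✓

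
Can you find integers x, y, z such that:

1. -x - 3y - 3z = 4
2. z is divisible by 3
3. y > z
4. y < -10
Yes

Take x = 65, y = -11, z = -12. Substituting into each constraint:
  (1) (-65) - 3(-11) - 3(-12) = 4 ✓
  (2) -12 = 3 × -4, remainder 0 ✓
  (3) -11 > -12 ✓
  (4) -11 < -10 ✓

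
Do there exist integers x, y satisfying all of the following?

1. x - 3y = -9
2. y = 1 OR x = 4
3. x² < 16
No

The full constraint system is jointly infeasible over the integers. Each constraint and what it forces:

  - x - 3y = -9: is a linear equation tying the variables together
  - y = 1 OR x = 4: forces a choice: either y = 1 or x = 4
  - x² < 16: restricts x to |x| ≤ 3

Split on the disjunction (y = 1 OR x = 4):
  • If y = 1: the equation forces x = -6, but x² < 16 requires |x| ≤ 3.
  • If x = 4: this contradicts x² < 16, which requires |x| ≤ 3.
Both branches are infeasible, so the system has no integer solution.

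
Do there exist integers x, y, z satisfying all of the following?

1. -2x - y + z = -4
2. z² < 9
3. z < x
Yes

Take x = 0, y = 3, z = -1. Substituting into each constraint:
  (1) -2(0) + (-3) + (-1) = -4 ✓
  (2) z² = (-1)² = 1, and 1 < 9 ✓
  (3) -1 < 0 ✓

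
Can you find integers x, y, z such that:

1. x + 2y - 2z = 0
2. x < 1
Yes

Take x = 0, y = 0, z = 0. Substituting into each constraint:
  (1) 0 + 2(0) - 2(0) = 0 ✓
  (2) 0 < 1 ✓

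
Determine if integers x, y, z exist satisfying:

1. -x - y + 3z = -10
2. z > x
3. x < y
Yes

Take x = 0, y = 13, z = 1. Substituting into each constraint:
  (1) 0 + (-13) + 3(1) = -10 ✓
  (2) 1 > 0 ✓
  (3) 0 < 13 ✓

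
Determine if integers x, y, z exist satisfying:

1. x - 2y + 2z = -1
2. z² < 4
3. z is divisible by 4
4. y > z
Yes

Take x = 1, y = 1, z = 0. Substituting into each constraint:
  (1) 1 - 2(1) + 2(0) = -1 ✓
  (2) z² = (0)² = 0, and 0 < 4 ✓
  (3) 0 = 4 × 0, remainder 0 ✓
  (4) 1 > 0 ✓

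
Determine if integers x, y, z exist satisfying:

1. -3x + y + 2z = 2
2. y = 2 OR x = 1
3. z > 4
Yes

Take x = 4, y = 2, z = 6. Substituting into each constraint:
  (1) -3(4) + 2 + 2(6) = 2 ✓
  (2) y = 2, target 2 ✓ (first branch holds)
  (3) 6 > 4 ✓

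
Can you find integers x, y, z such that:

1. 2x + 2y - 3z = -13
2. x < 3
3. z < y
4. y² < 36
Yes

Take x = -7, y = 2, z = 1. Substituting into each constraint:
  (1) 2(-7) + 2(2) - 3(1) = -13 ✓
  (2) -7 < 3 ✓
  (3) 1 < 2 ✓
  (4) y² = (2)² = 4, and 4 < 36 ✓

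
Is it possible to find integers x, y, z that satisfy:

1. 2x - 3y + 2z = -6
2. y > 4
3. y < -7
No

A contradictory subset is {y > 4, y < -7}. No integer assignment can satisfy these jointly:

  - y > 4: bounds one variable relative to a constant
  - y < -7: bounds one variable relative to a constant

Direct contradiction: the bounds on y require y ≥ 5 and y ≤ -8 simultaneously, which is empty.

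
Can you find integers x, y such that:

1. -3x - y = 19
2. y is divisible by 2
Yes

Take x = -7, y = 2. Substituting into each constraint:
  (1) -3(-7) + (-2) = 19 ✓
  (2) 2 = 2 × 1, remainder 0 ✓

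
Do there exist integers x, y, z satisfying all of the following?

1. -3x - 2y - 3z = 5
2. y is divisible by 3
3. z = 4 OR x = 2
No

A contradictory subset is {-3x - 2y - 3z = 5, y is divisible by 3}. No integer assignment can satisfy these jointly:

  - -3x - 2y - 3z = 5: is a linear equation tying the variables together
  - y is divisible by 3: restricts y to multiples of 3

Modular obstruction: writing y = 3y', every remaining term of the linear equation is divisible by 3, so the left side is ≡ 0 (mod 3); but the right side 5 ≡ 2 (mod 3). No integers can satisfy it.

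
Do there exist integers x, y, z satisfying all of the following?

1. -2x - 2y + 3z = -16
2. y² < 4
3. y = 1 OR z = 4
Yes

Take x = 1, y = 1, z = -4. Substituting into each constraint:
  (1) -2(1) - 2(1) + 3(-4) = -16 ✓
  (2) y² = (1)² = 1, and 1 < 4 ✓
  (3) y = 1, target 1 ✓ (first branch holds)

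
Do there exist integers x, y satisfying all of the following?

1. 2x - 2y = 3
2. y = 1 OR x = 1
No

Even the single constraint (2x - 2y = 3) is infeasible over the integers.

  - 2x - 2y = 3: every term on the left is divisible by 2, so the LHS ≡ 0 (mod 2), but the RHS 3 is not — no integer solution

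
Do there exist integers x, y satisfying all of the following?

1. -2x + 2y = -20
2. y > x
No

The full constraint system is jointly infeasible over the integers. Each constraint and what it forces:

  - -2x + 2y = -20: is a linear equation tying the variables together
  - y > x: bounds one variable relative to another variable

From the equation, x − y = 10, i.e. y − x = -10; but y > x requires y − x ≥ 1. Contradiction.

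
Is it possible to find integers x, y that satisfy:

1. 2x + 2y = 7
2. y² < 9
No

Even the single constraint (2x + 2y = 7) is infeasible over the integers.

  - 2x + 2y = 7: every term on the left is divisible by 2, so the LHS ≡ 0 (mod 2), but the RHS 7 is not — no integer solution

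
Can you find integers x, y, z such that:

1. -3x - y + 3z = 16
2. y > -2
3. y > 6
Yes

Take x = -8, y = 8, z = 0. Substituting into each constraint:
  (1) -3(-8) + (-8) + 3(0) = 16 ✓
  (2) 8 > -2 ✓
  (3) 8 > 6 ✓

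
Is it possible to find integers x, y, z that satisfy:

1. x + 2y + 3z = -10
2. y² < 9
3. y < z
Yes

Take x = -8, y = -1, z = 0. Substituting into each constraint:
  (1) (-8) + 2(-1) + 3(0) = -10 ✓
  (2) y² = (-1)² = 1, and 1 < 9 ✓
  (3) -1 < 0 ✓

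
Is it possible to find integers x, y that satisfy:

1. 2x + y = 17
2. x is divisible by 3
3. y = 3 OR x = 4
No

The full constraint system is jointly infeasible over the integers. Each constraint and what it forces:

  - 2x + y = 17: is a linear equation tying the variables together
  - x is divisible by 3: restricts x to multiples of 3
  - y = 3 OR x = 4: forces a choice: either y = 3 or x = 4

Split on the disjunction (y = 3 OR x = 4):
  • If y = 3: with y = 3, writing x = 3x', every remaining term of the linear equation is divisible by 6, so the left side is ≡ 0 (mod 6); but the right side 14 ≡ 2 (mod 6). No integers can satisfy it.
  • If x = 4: this contradicts the divisibility constraint — 4 is not a multiple of 3.
Both branches are infeasible, so the system has no integer solution.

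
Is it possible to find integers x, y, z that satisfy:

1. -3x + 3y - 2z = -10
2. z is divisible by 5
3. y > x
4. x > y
No

A contradictory subset is {y > x, x > y}. No integer assignment can satisfy these jointly:

  - y > x: bounds one variable relative to another variable
  - x > y: bounds one variable relative to another variable

Direct contradiction: y > x and x > y cannot both hold.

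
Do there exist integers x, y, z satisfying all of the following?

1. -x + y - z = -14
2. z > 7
Yes

Take x = 0, y = 0, z = 14. Substituting into each constraint:
  (1) 0 + 0 + (-14) = -14 ✓
  (2) 14 > 7 ✓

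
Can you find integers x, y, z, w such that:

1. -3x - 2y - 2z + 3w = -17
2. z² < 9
Yes

Take x = 1, y = 7, z = 0, w = 0. Substituting into each constraint:
  (1) -3(1) - 2(7) - 2(0) + 3(0) = -17 ✓
  (2) z² = (0)² = 0, and 0 < 9 ✓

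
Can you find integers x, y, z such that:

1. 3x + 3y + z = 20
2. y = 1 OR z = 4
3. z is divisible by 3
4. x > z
No

A contradictory subset is {3x + 3y + z = 20, y = 1 OR z = 4, z is divisible by 3}. No integer assignment can satisfy these jointly:

  - 3x + 3y + z = 20: is a linear equation tying the variables together
  - y = 1 OR z = 4: forces a choice: either y = 1 or z = 4
  - z is divisible by 3: restricts z to multiples of 3

Modular obstruction: writing z = 3z', every remaining term of the linear equation is divisible by 3, so the left side is ≡ 0 (mod 3); but the right side 20 ≡ 2 (mod 3). No integers can satisfy it.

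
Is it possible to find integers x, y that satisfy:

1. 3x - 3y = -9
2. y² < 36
Yes

Take x = 0, y = 3. Substituting into each constraint:
  (1) 3(0) - 3(3) = -9 ✓
  (2) y² = (3)² = 9, and 9 < 36 ✓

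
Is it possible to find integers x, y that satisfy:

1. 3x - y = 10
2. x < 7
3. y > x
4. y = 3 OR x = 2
No

A contradictory subset is {3x - y = 10, y > x, y = 3 OR x = 2}. No integer assignment can satisfy these jointly:

  - 3x - y = 10: is a linear equation tying the variables together
  - y > x: bounds one variable relative to another variable
  - y = 3 OR x = 2: forces a choice: either y = 3 or x = 2

Split on the disjunction (y = 3 OR x = 2):
  • If y = 3: with y = 3, every remaining term of the linear equation is divisible by 3, so the left side is ≡ 0 (mod 3); but the right side 13 ≡ 1 (mod 3). No integers can satisfy it.
  • If x = 2: the equation forces y = -4, giving (x, y) = (2, -4), which violates y > x.
Both branches are infeasible, so the system has no integer solution.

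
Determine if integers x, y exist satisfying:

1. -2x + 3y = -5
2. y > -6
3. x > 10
Yes

Take x = 13, y = 7. Substituting into each constraint:
  (1) -2(13) + 3(7) = -5 ✓
  (2) 7 > -6 ✓
  (3) 13 > 10 ✓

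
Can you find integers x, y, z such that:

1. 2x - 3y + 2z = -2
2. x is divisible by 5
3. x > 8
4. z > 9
Yes

Take x = 10, y = 14, z = 10. Substituting into each constraint:
  (1) 2(10) - 3(14) + 2(10) = -2 ✓
  (2) 10 = 5 × 2, remainder 0 ✓
  (3) 10 > 8 ✓
  (4) 10 > 9 ✓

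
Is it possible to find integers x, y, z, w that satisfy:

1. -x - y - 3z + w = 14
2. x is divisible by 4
Yes

Take x = 0, y = 0, z = 0, w = 14. Substituting into each constraint:
  (1) 0 + 0 - 3(0) + 14 = 14 ✓
  (2) 0 = 4 × 0, remainder 0 ✓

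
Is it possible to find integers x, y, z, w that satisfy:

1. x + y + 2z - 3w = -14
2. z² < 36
Yes

Take x = 0, y = 0, z = 2, w = 6. Substituting into each constraint:
  (1) 0 + 0 + 2(2) - 3(6) = -14 ✓
  (2) z² = (2)² = 4, and 4 < 36 ✓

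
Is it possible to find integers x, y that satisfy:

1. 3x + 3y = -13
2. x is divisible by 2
No

Even the single constraint (3x + 3y = -13) is infeasible over the integers.

  - 3x + 3y = -13: every term on the left is divisible by 3, so the LHS ≡ 0 (mod 3), but the RHS -13 is not — no integer solution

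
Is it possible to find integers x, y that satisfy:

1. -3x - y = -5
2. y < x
Yes

Take x = 2, y = -1. Substituting into each constraint:
  (1) -3(2) + 1 = -5 ✓
  (2) -1 < 2 ✓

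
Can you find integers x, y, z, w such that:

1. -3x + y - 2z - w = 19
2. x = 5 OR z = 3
Yes

Take x = -9, y = 0, z = 3, w = 2. Substituting into each constraint:
  (1) -3(-9) + 0 - 2(3) + (-2) = 19 ✓
  (2) z = 3, target 3 ✓ (second branch holds)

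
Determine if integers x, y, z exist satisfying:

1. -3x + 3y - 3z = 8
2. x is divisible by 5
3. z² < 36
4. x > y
No

Even the single constraint (-3x + 3y - 3z = 8) is infeasible over the integers.

  - -3x + 3y - 3z = 8: every term on the left is divisible by 3, so the LHS ≡ 0 (mod 3), but the RHS 8 is not — no integer solution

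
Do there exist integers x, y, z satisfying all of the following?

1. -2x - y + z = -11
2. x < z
Yes

Take x = -1, y = 13, z = 0. Substituting into each constraint:
  (1) -2(-1) + (-13) + 0 = -11 ✓
  (2) -1 < 0 ✓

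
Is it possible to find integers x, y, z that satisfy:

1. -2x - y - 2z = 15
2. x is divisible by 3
Yes

Take x = 0, y = -15, z = 0. Substituting into each constraint:
  (1) -2(0) + 15 - 2(0) = 15 ✓
  (2) 0 = 3 × 0, remainder 0 ✓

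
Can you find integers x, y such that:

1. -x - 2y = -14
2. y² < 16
Yes

Take x = 14, y = 0. Substituting into each constraint:
  (1) (-14) - 2(0) = -14 ✓
  (2) y² = (0)² = 0, and 0 < 16 ✓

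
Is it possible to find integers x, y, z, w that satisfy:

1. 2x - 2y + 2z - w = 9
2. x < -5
Yes

Take x = -6, y = 0, z = 11, w = 1. Substituting into each constraint:
  (1) 2(-6) - 2(0) + 2(11) + (-1) = 9 ✓
  (2) -6 < -5 ✓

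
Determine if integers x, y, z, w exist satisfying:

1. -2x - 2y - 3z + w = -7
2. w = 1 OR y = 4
Yes

Take x = -1, y = 5, z = 0, w = 1. Substituting into each constraint:
  (1) -2(-1) - 2(5) - 3(0) + 1 = -7 ✓
  (2) w = 1, target 1 ✓ (first branch holds)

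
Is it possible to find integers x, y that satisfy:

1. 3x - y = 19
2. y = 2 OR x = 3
Yes

Take x = 3, y = -10. Substituting into each constraint:
  (1) 3(3) + 10 = 19 ✓
  (2) x = 3, target 3 ✓ (second branch holds)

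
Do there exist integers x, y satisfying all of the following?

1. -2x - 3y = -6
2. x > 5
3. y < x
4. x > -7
Yes

Take x = 6, y = -2. Substituting into each constraint:
  (1) -2(6) - 3(-2) = -6 ✓
  (2) 6 > 5 ✓
  (3) -2 < 6 ✓
  (4) 6 > -7 ✓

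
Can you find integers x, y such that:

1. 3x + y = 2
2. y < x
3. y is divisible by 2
Yes

Take x = 2, y = -4. Substituting into each constraint:
  (1) 3(2) + (-4) = 2 ✓
  (2) -4 < 2 ✓
  (3) -4 = 2 × -2, remainder 0 ✓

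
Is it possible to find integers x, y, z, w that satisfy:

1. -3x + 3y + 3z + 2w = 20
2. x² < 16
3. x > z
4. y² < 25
Yes

Take x = 1, y = 1, z = 0, w = 10. Substituting into each constraint:
  (1) -3(1) + 3(1) + 3(0) + 2(10) = 20 ✓
  (2) x² = (1)² = 1, and 1 < 16 ✓
  (3) 1 > 0 ✓
  (4) y² = (1)² = 1, and 1 < 25 ✓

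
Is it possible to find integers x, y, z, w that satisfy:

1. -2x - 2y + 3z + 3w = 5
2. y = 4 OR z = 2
Yes

Take x = 0, y = 2, z = 2, w = 1. Substituting into each constraint:
  (1) -2(0) - 2(2) + 3(2) + 3(1) = 5 ✓
  (2) z = 2, target 2 ✓ (second branch holds)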